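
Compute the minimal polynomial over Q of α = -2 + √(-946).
m_α(x) = x^2 + 4x + 950

From α + 2 = √(-946), squaring gives (α + 2)^2 = -946, i.e. α^2 + 4α + 4 = -946, so α^2 + 4α + 950 = 0. The discriminant of x^2 + 4x + 950 is (4)^2 - 4·(950) = 16 - 3800 = -3784, and 4·(-946) is not a perfect square in Q since -946 is squarefree and ≠ 1. Hence x^2 + 4x + 950 is irreducible over Q and is the minimal polynomial of α.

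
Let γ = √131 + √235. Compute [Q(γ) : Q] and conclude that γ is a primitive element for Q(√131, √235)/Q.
[Q(γ) : Q] = 4 (equivalently, Q(γ) = Q(√131, √235))

Obviously Q(γ) ⊆ Q(√131, √235), and [Q(√131, √235):Q] = 4 (since 131, 235 are distinct squarefree integers > 1 with 30785 not a perfect square). To show equality we compute the minimal polynomial of γ. From γ = √131 + √235: γ^2 = 131 + 2√(30785) + 235 = 366 + 2√(30785), so γ^2 - 366 = 2√(30785); squaring, (γ^2 - 366)^2 = 4·30785, i.e. γ^4 - 732γ^2 + 133956 - 123140 = 0, i.e. γ^4 - 732γ^2 + 10816 = 0. So γ is a root of x^4 - 732x^2 + 10816. This polynomial is irreducible over Q: it has no rational root (each ±√131 ± √235 is irrational), and any factorization into two quadratics over Q would force √(30785) ∈ Q (pairing opposite roots) or √131, √235 ∈ Q (other pairings), all impossible. Hence [Q(γ):Q] = 4 = [Q(√131, √235):Q], so Q(γ) = Q(√131, √235).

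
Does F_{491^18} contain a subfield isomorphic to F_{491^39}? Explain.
No: F_{491^39} is not a subfield of F_{491^18}

F_{p^m} embeds in F_{p^n} iff m | n. Here 39 ∤ 18 (since 18 = 0·39 + 18 with remainder 18 ≠ 0), so F_{491^39} is not a subfield of F_{491^18}. Equivalently: if it were, the tower law would give 39 = [F_{491^39}:F_491] dividing [F_{491^18}:F_491] = 18, contradiction.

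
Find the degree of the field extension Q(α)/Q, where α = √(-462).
[Q(α):Q] = 2

[Q(α):Q] equals the degree of the minimal polynomial of α. Here α^2 = -462 and x^2 + 462 is irreducible (d = -462 is squarefree, ≠ 1, hence not a square), so deg(m_α) = 2. Thus [Q(α):Q] = 2.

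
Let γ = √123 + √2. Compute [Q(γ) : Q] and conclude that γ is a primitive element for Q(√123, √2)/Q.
[Q(γ) : Q] = 4 (equivalently, Q(γ) = Q(√123, √2))

Obviously Q(γ) ⊆ Q(√123, √2), and [Q(√123, √2):Q] = 4 (since 123, 2 are distinct squarefree integers > 1 with 246 not a perfect square). To show equality we compute the minimal polynomial of γ. From γ = √123 + √2: γ^2 = 123 + 2√(246) + 2 = 125 + 2√(246), so γ^2 - 125 = 2√(246); squaring, (γ^2 - 125)^2 = 4·246, i.e. γ^4 - 250γ^2 + 15625 - 984 = 0, i.e. γ^4 - 250γ^2 + 14641 = 0. So γ is a root of x^4 - 250x^2 + 14641. This polynomial is irreducible over Q: it has no rational root (each ±√123 ± √2 is irrational), and any factorization into two quadratics over Q would force √(246) ∈ Q (pairing opposite roots) or √123, √2 ∈ Q (other pairings), all impossible. Hence [Q(γ):Q] = 4 = [Q(√123, √2):Q], so Q(γ) = Q(√123, √2).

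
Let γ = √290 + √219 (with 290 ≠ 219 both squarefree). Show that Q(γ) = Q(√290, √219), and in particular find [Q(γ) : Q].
[Q(γ) : Q] = 4 (equivalently, Q(γ) = Q(√290, √219))

Obviously Q(γ) ⊆ Q(√290, √219), and [Q(√290, √219):Q] = 4 (since 290, 219 are distinct squarefree integers > 1 with 63510 not a perfect square). To show equality we compute the minimal polynomial of γ. From γ = √290 + √219: γ^2 = 290 + 2√(63510) + 219 = 509 + 2√(63510), so γ^2 - 509 = 2√(63510); squaring, (γ^2 - 509)^2 = 4·63510, i.e. γ^4 - 1018γ^2 + 259081 - 254040 = 0, i.e. γ^4 - 1018γ^2 + 5041 = 0. So γ is a root of x^4 - 1018x^2 + 5041. This polynomial is irreducible over Q: it has no rational root (each ±√290 ± √219 is irrational), and any factorization into two quadratics over Q would force √(63510) ∈ Q (pairing opposite roots) or √290, √219 ∈ Q (other pairings), all impossible. Hence [Q(γ):Q] = 4 = [Q(√290, √219):Q], so Q(γ) = Q(√290, √219).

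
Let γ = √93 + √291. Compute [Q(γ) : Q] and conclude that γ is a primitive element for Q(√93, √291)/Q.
[Q(γ) : Q] = 4 (equivalently, Q(γ) = Q(√93, √291))

Obviously Q(γ) ⊆ Q(√93, √291), and [Q(√93, √291):Q] = 4 (since 93, 291 are distinct squarefree integers > 1 with 27063 not a perfect square). To show equality we compute the minimal polynomial of γ. From γ = √93 + √291: γ^2 = 93 + 2√(27063) + 291 = 384 + 2√(27063), so γ^2 - 384 = 2√(27063); squaring, (γ^2 - 384)^2 = 4·27063, i.e. γ^4 - 768γ^2 + 147456 - 108252 = 0, i.e. γ^4 - 768γ^2 + 39204 = 0. So γ is a root of x^4 - 768x^2 + 39204. This polynomial is irreducible over Q: it has no rational root (each ±√93 ± √291 is irrational), and any factorization into two quadratics over Q would force √(27063) ∈ Q (pairing opposite roots) or √93, √291 ∈ Q (other pairings), all impossible. Hence [Q(γ):Q] = 4 = [Q(√93, √291):Q], so Q(γ) = Q(√93, √291).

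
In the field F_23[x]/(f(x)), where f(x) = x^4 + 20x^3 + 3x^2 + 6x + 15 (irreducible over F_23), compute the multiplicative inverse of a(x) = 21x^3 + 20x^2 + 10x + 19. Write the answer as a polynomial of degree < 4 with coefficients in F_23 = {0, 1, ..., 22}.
a(x)^(-1) ≡ 2x^3 + 22x^2 + 10x + 20 (mod f(x))

Since f is irreducible over F_23, F_23[x]/(f) is a field and a(x) ≠ 0 has an inverse. Apply the extended Euclidean algorithm to f(x) and a(x) in F_23[x]: f(x) = (11x + 8)·a(x) + (9x^2 + 16x + 1);  a(x) = (10x + 10)·(9x^2 + 16x + 1) + (x + 9);  (9x^2 + 16x + 1) = (9x + 4)·(x + 9) + (11). The last nonzero remainder is the constant 11 = gcd(f, a) in F_23. Back-substituting through the division chain expresses 11 = s(x)·a(x) + t(x)·f(x) with s(x) ≡ 22x^3 + 12x^2 + 18x + 13 (mod f), so (22x^3 + 12x^2 + 18x + 13)·a(x) ≡ 11 (mod f). Multiplying by 11^(-1) ≡ 21 in F_23 gives a(x)^(-1) ≡ 21·(22x^3 + 12x^2 + 18x + 13) ≡ 2x^3 + 22x^2 + 10x + 20 (mod f). Check: (21x^3 + 20x^2 + 10x + 19)·(2x^3 + 22x^2 + 10x + 20) = 19x^6 + 19x^5 + 3x^4 + 4x^3 + 21x^2 + 22x + 12 ≡ 1 (mod x^4 + 20x^3 + 3x^2 + 6x + 15).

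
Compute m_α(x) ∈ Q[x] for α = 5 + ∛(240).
m_α(x) = x^3 - 15x^2 + 75x - 365

Set β = α - 5 = ∛(240), so β^3 = 240. Then (α - 5)^3 - 240 = 0, i.e. α is a root of g(x) = (x - 5)^3 - 240 = x^3 - 15x^2 + 75x - 365. Since g(x) = h(x - 5) where h(x) = x^3 - 240, and h is irreducible over Q (because 240 is not a perfect cube, so h has no rational root, and a monic cubic with no rational root is irreducible), g is also irreducible (irreducibility is preserved under the substitution x → x - 5). Hence m_α(x) = x^3 - 15x^2 + 75x - 365.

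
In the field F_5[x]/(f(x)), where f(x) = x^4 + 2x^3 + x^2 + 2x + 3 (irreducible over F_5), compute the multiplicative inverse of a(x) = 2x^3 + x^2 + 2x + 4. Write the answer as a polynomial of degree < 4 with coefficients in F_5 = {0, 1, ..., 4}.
a(x)^(-1) ≡ 2x^3 + 3x^2 + 2x + 3 (mod f(x))

Since f is irreducible over F_5, F_5[x]/(f) is a field and a(x) ≠ 0 has an inverse. Apply the extended Euclidean algorithm to f(x) and a(x) in F_5[x]: f(x) = (3x + 2)·a(x) + (3x^2 + x);  a(x) = (4x + 4)·(3x^2 + x) + (3x + 4);  (3x^2 + x) = (x + 4)·(3x + 4) + (4). The last nonzero remainder is the constant 4 = gcd(f, a) in F_5. Back-substituting through the division chain expresses 4 = s(x)·a(x) + t(x)·f(x) with s(x) ≡ 3x^3 + 2x^2 + 3x + 2 (mod f), so (3x^3 + 2x^2 + 3x + 2)·a(x) ≡ 4 (mod f). Multiplying by 4^(-1) ≡ 4 in F_5 gives a(x)^(-1) ≡ 4·(3x^3 + 2x^2 + 3x + 2) ≡ 2x^3 + 3x^2 + 2x + 3 (mod f). Check: (2x^3 + x^2 + 2x + 4)·(2x^3 + 3x^2 + 2x + 3) = 4x^6 + 3x^5 + x^4 + 2x^3 + 4x^2 + 4x + 2 ≡ 1 (mod x^4 + 2x^3 + x^2 + 2x + 3).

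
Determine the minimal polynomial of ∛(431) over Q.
m_α(x) = x^3 - 431

α satisfies α^3 = 431, so x^3 - 431 annihilates α. By the rational root test, a rational root p/q (in lowest terms) of x^3 - 431 would satisfy p^3 = 431 q^3, forcing q = 1 and p^3 = 431; but 431 is not a perfect cube, contradiction. A monic cubic over Q with no rational root is irreducible (any nontrivial factorization would include a linear factor). Hence x^3 - 431 is the minimal polynomial of α, and in particular [Q(α):Q] = 3.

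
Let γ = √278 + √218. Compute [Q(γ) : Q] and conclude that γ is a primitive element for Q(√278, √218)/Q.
[Q(γ) : Q] = 4 (equivalently, Q(γ) = Q(√278, √218))

Obviously Q(γ) ⊆ Q(√278, √218), and [Q(√278, √218):Q] = 4 (since 278, 218 are distinct squarefree integers > 1 with 60604 not a perfect square). To show equality we compute the minimal polynomial of γ. From γ = √278 + √218: γ^2 = 278 + 2√(60604) + 218 = 496 + 2√(60604), so γ^2 - 496 = 2√(60604); squaring, (γ^2 - 496)^2 = 4·60604, i.e. γ^4 - 992γ^2 + 246016 - 242416 = 0, i.e. γ^4 - 992γ^2 + 3600 = 0. So γ is a root of x^4 - 992x^2 + 3600. This polynomial is irreducible over Q: it has no rational root (each ±√278 ± √218 is irrational), and any factorization into two quadratics over Q would force √(60604) ∈ Q (pairing opposite roots) or √278, √218 ∈ Q (other pairings), all impossible. Hence [Q(γ):Q] = 4 = [Q(√278, √218):Q], so Q(γ) = Q(√278, √218).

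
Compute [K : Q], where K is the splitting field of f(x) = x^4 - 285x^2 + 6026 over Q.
[K : Q] = 4

Solving the quadratic in x^2: x^2 = (285 ± √(285^2 - 4·6026))/2 = (285 ± √57121)/2 = (285 ± 239)/2, giving x^2 = 23 or x^2 = 262. So f(x) = (x^2 - 23)(x^2 - 262) and the roots of f are ±√23, ±√262. Hence the splitting field is K = Q(√23, √262). Since 23 and 262 are distinct squarefree integers > 1, their product 6026 is not a perfect square, so √262 ∉ Q(√23). By the tower law [K:Q] = [Q(√23,√262):Q(√23)] · [Q(√23):Q] = 2 · 2 = 4.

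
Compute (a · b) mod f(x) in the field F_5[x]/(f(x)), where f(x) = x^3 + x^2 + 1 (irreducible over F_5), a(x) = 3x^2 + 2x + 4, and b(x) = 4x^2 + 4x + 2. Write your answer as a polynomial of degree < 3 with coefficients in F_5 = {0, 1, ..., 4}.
a · b ≡ 2x^2 + 3x (mod f(x))

Multiply in F_5[x]: a(x)·b(x) = (3x^2 + 2x + 4)·(4x^2 + 4x + 2) = 2x^4 + 3. This has degree ≥ 3, so divide by f(x) over F_5: 2x^4 + 3 = (2x + 3)·(x^3 + x^2 + 1) + (2x^2 + 3x). Hence a·b ≡ 2x^2 + 3x (mod f). (F_5[x]/(f) is a field with 5^3 = 125 elements since f is irreducible of degree 3.)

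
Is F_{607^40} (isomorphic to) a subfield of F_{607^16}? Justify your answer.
No: F_{607^40} is not a subfield of F_{607^16}

F_{p^m} embeds in F_{p^n} iff m | n. Here 40 ∤ 16 (since 16 = 0·40 + 16 with remainder 16 ≠ 0), so F_{607^40} is not a subfield of F_{607^16}. Equivalently: if it were, the tower law would give 40 = [F_{607^40}:F_607] dividing [F_{607^16}:F_607] = 16, contradiction.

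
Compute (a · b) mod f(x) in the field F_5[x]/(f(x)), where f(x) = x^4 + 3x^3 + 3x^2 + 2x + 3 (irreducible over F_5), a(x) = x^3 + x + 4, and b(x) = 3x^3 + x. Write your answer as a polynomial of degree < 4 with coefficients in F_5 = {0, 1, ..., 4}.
a · b ≡ 2x^3 + 4x^2 + 2x + 4 (mod f(x))

Multiply in F_5[x]: a(x)·b(x) = (x^3 + x + 4)·(3x^3 + x) = 3x^6 + 4x^4 + 2x^3 + x^2 + 4x. This has degree ≥ 4, so divide by f(x) over F_5: 3x^6 + 4x^4 + 2x^3 + x^2 + 4x = (3x^2 + x + 2)·(x^4 + 3x^3 + 3x^2 + 2x + 3) + (2x^3 + 4x^2 + 2x + 4). Hence a·b ≡ 2x^3 + 4x^2 + 2x + 4 (mod f). (F_5[x]/(f) is a field with 5^4 = 625 elements since f is irreducible of degree 4.)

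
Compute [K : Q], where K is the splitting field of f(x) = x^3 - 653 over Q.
[K : Q] = 6

The roots of x^3 - 653 are ∛653, ω∛653, ω^2∛653 where ω = e^(2πi/3) is a primitive cube root of unity, so K = Q(∛653, ω). Now [Q(∛653):Q] = 3 (since 653 is not a perfect cube, x^3 - 653 is irreducible) and [Q(ω):Q] = 2. Both 2 and 3 divide [K:Q], and [K:Q] ≤ 3·2 = 6, so [K:Q] = 6. (Equivalently: Q(∛653) ⊂ R but ω ∉ R, so [K : Q(∛653)] = 2.)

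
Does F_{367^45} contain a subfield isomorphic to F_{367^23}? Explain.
No: F_{367^23} is not a subfield of F_{367^45}

F_{p^m} embeds in F_{p^n} iff m | n. Here 23 ∤ 45 (since 45 = 1·23 + 22 with remainder 22 ≠ 0), so F_{367^23} is not a subfield of F_{367^45}. Equivalently: if it were, the tower law would give 23 = [F_{367^23}:F_367] dividing [F_{367^45}:F_367] = 45, contradiction.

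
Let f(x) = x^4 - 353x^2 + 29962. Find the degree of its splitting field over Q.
[K : Q] = 4

Solving the quadratic in x^2: x^2 = (353 ± √(353^2 - 4·29962))/2 = (353 ± √4761)/2 = (353 ± 69)/2, giving x^2 = 211 or x^2 = 142. So f(x) = (x^2 - 211)(x^2 - 142) and the roots of f are ±√211, ±√142. Hence the splitting field is K = Q(√211, √142). Since 211 and 142 are distinct squarefree integers > 1, their product 29962 is not a perfect square, so √142 ∉ Q(√211). By the tower law [K:Q] = [Q(√211,√142):Q(√211)] · [Q(√211):Q] = 2 · 2 = 4.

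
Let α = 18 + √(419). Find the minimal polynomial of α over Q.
m_α(x) = x^2 - 36x - 95

From α - 18 = √(419), squaring gives (α - 18)^2 = 419, i.e. α^2 - 36α + 324 = 419, so α^2 - 36α - 95 = 0. The discriminant of x^2 - 36x - 95 is (-36)^2 - 4·(-95) = 1296 + 380 = 1676, and 4·(419) is not a perfect square in Q since 419 is squarefree and ≠ 1. Hence x^2 - 36x - 95 is irreducible over Q and is the minimal polynomial of α.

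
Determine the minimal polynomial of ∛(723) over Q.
m_α(x) = x^3 - 723

α satisfies α^3 = 723, so x^3 - 723 annihilates α. By the rational root test, a rational root p/q (in lowest terms) of x^3 - 723 would satisfy p^3 = 723 q^3, forcing q = 1 and p^3 = 723; but 723 is not a perfect cube, contradiction. A monic cubic over Q with no rational root is irreducible (any nontrivial factorization would include a linear factor). Hence x^3 - 723 is the minimal polynomial of α, and in particular [Q(α):Q] = 3.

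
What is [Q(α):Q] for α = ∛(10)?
[Q(α):Q] = 3

The minimal polynomial of α is x^3 - 10, irreducible over Q since 10 is not a perfect cube (so x^3 - 10 has no rational root). Hence [Q(α):Q] = deg(m_α) = 3.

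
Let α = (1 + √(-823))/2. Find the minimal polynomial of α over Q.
m_α(x) = x^2 - x + 206

From 2α - 1 = √(-823), squaring gives (2α - 1)^2 = -823, i.e. 4α^2 - 4α + 1 = -823, so α^2 - α + (1 + 823)/4 = 0. Since -823 ≡ 1 (mod 4), (1 + 823)/4 = 206 ∈ Z. The polynomial x^2 - x + 206 has discriminant 1 - 4·(206) = -823, which is not a perfect square in Q (d = -823 is squarefree and ≠ 1), so x^2 - x + 206 is irreducible over Q. It is the minimal polynomial of α.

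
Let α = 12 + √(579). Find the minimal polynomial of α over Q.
m_α(x) = x^2 - 24x - 435

From α - 12 = √(579), squaring gives (α - 12)^2 = 579, i.e. α^2 - 24α + 144 = 579, so α^2 - 24α - 435 = 0. The discriminant of x^2 - 24x - 435 is (-24)^2 - 4·(-435) = 576 + 1740 = 2316, and 4·(579) is not a perfect square in Q since 579 is squarefree and ≠ 1. Hence x^2 - 24x - 435 is irreducible over Q and is the minimal polynomial of α.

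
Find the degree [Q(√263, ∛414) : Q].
[Q(√263, ∛414) : Q] = 6

Let L = Q(√263, ∛414). Since Q(√263) ⊂ L and [Q(√263):Q] = 2, the tower law gives 2 | [L:Q]. Likewise Q(∛414) ⊂ L with [Q(∛414):Q] = 3 (because 414 is not a perfect cube), so 3 | [L:Q]. As gcd(2,3) = 1, [L:Q] is divisible by 6. Conversely L is generated over Q by √263 and ∛414, so [L:Q] ≤ 2·3 = 6. Therefore [Q(√263, ∛414) : Q] = 6.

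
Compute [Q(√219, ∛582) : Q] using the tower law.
[Q(√219, ∛582) : Q] = 6

Let L = Q(√219, ∛582). Since Q(√219) ⊂ L and [Q(√219):Q] = 2, the tower law gives 2 | [L:Q]. Likewise Q(∛582) ⊂ L with [Q(∛582):Q] = 3 (because 582 is not a perfect cube), so 3 | [L:Q]. As gcd(2,3) = 1, [L:Q] is divisible by 6. Conversely L is generated over Q by √219 and ∛582, so [L:Q] ≤ 2·3 = 6. Therefore [Q(√219, ∛582) : Q] = 6.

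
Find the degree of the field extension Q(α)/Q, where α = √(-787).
[Q(α):Q] = 2

[Q(α):Q] equals the degree of the minimal polynomial of α. Here α^2 = -787 and x^2 + 787 is irreducible (d = -787 is squarefree, ≠ 1, hence not a square), so deg(m_α) = 2. Thus [Q(α):Q] = 2.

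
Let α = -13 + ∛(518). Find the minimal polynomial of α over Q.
m_α(x) = x^3 + 39x^2 + 507x + 1679

Set β = α + 13 = ∛(518), so β^3 = 518. Then (α + 13)^3 - 518 = 0, i.e. α is a root of g(x) = (x + 13)^3 - 518 = x^3 + 39x^2 + 507x + 1679. Since g(x) = h(x + 13) where h(x) = x^3 - 518, and h is irreducible over Q (because 518 is not a perfect cube, so h has no rational root, and a monic cubic with no rational root is irreducible), g is also irreducible (irreducibility is preserved under the substitution x → x + 13). Hence m_α(x) = x^3 + 39x^2 + 507x + 1679.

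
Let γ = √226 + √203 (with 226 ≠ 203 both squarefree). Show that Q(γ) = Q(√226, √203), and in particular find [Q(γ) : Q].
[Q(γ) : Q] = 4 (equivalently, Q(γ) = Q(√226, √203))

Obviously Q(γ) ⊆ Q(√226, √203), and [Q(√226, √203):Q] = 4 (since 226, 203 are distinct squarefree integers > 1 with 45878 not a perfect square). To show equality we compute the minimal polynomial of γ. From γ = √226 + √203: γ^2 = 226 + 2√(45878) + 203 = 429 + 2√(45878), so γ^2 - 429 = 2√(45878); squaring, (γ^2 - 429)^2 = 4·45878, i.e. γ^4 - 858γ^2 + 184041 - 183512 = 0, i.e. γ^4 - 858γ^2 + 529 = 0. So γ is a root of x^4 - 858x^2 + 529. This polynomial is irreducible over Q: it has no rational root (each ±√226 ± √203 is irrational), and any factorization into two quadratics over Q would force √(45878) ∈ Q (pairing opposite roots) or √226, √203 ∈ Q (other pairings), all impossible. Hence [Q(γ):Q] = 4 = [Q(√226, √203):Q], so Q(γ) = Q(√226, √203).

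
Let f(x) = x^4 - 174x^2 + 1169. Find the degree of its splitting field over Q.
[K : Q] = 4

Solving the quadratic in x^2: x^2 = (174 ± √(174^2 - 4·1169))/2 = (174 ± √25600)/2 = (174 ± 160)/2, giving x^2 = 7 or x^2 = 167. So f(x) = (x^2 - 7)(x^2 - 167) and the roots of f are ±√7, ±√167. Hence the splitting field is K = Q(√7, √167). Since 7 and 167 are distinct squarefree integers > 1, their product 1169 is not a perfect square, so √167 ∉ Q(√7). By the tower law [K:Q] = [Q(√7,√167):Q(√7)] · [Q(√7):Q] = 2 · 2 = 4.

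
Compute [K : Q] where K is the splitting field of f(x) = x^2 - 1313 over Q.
[K : Q] = 2

f(x) = x^2 - 1313 factors as (x - √1313)(x + √1313). The splitting field is K = Q(√1313). Since 1313 is squarefree and > 1, it is not a perfect square, so x^2 - 1313 is irreducible over Q and [Q(√1313) : Q] = 2. Hence [K : Q] = 2.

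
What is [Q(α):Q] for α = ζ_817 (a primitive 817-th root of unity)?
[Q(α):Q] = 756

The minimal polynomial of ζ_817 over Q is the 817-th cyclotomic polynomial Φ_817(x), which is irreducible over Q and has degree φ(817) = 756. Hence [Q(α):Q] = φ(817) = 756.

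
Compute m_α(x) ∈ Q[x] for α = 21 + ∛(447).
m_α(x) = x^3 - 63x^2 + 1323x - 9708

Set β = α - 21 = ∛(447), so β^3 = 447. Then (α - 21)^3 - 447 = 0, i.e. α is a root of g(x) = (x - 21)^3 - 447 = x^3 - 63x^2 + 1323x - 9708. Since g(x) = h(x - 21) where h(x) = x^3 - 447, and h is irreducible over Q (because 447 is not a perfect cube, so h has no rational root, and a monic cubic with no rational root is irreducible), g is also irreducible (irreducibility is preserved under the substitution x → x - 21). Hence m_α(x) = x^3 - 63x^2 + 1323x - 9708.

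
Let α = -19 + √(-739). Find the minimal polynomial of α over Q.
m_α(x) = x^2 + 38x + 1100

From α + 19 = √(-739), squaring gives (α + 19)^2 = -739, i.e. α^2 + 38α + 361 = -739, so α^2 + 38α + 1100 = 0. The discriminant of x^2 + 38x + 1100 is (38)^2 - 4·(1100) = 1444 - 4400 = -2956, and 4·(-739) is not a perfect square in Q since -739 is squarefree and ≠ 1. Hence x^2 + 38x + 1100 is irreducible over Q and is the minimal polynomial of α.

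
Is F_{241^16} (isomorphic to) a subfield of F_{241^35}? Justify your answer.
No: F_{241^16} is not a subfield of F_{241^35}

F_{p^m} embeds in F_{p^n} iff m | n. Here 16 ∤ 35 (since 35 = 2·16 + 3 with remainder 3 ≠ 0), so F_{241^16} is not a subfield of F_{241^35}. Equivalently: if it were, the tower law would give 16 = [F_{241^16}:F_241] dividing [F_{241^35}:F_241] = 35, contradiction.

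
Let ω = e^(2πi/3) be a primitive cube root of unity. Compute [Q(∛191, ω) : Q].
[Q(∛191, ω) : Q] = 6

[Q(∛191):Q] = 3 (min poly x^3 - 191, irreducible since 191 is not a perfect cube). [Q(ω):Q] = 2 (min poly x^2 + x + 1). Since Q(∛191) ⊂ R and ω ∉ R, we have ω ∉ Q(∛191), so x^2 + x + 1 remains irreducible over Q(∛191) and [Q(∛191, ω) : Q(∛191)] = 2. By the tower law, [Q(∛191, ω) : Q] = 3 · 2 = 6. (In fact Q(∛191, ω) is the splitting field of x^3 - 191 over Q.)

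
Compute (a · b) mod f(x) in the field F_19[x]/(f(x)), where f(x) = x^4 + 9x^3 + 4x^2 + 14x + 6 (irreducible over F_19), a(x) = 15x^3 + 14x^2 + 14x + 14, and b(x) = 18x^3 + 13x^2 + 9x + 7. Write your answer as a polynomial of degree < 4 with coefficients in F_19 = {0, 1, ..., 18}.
a · b ≡ 14x^3 + 11x^2 + 2x + 12 (mod f(x))

Multiply in F_19[x]: a(x)·b(x) = (15x^3 + 14x^2 + 14x + 14)·(18x^3 + 13x^2 + 9x + 7) = 4x^6 + 10x^5 + 18x^4 + 7x^2 + 15x + 3. This has degree ≥ 4, so divide by f(x) over F_19: 4x^6 + 10x^5 + 18x^4 + 7x^2 + 15x + 3 = (4x^2 + 12x + 8)·(x^4 + 9x^3 + 4x^2 + 14x + 6) + (14x^3 + 11x^2 + 2x + 12). Hence a·b ≡ 14x^3 + 11x^2 + 2x + 12 (mod f). (F_19[x]/(f) is a field with 19^4 = 130321 elements since f is irreducible of degree 4.)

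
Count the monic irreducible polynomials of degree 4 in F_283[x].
There are 1603541958 monic irreducible polynomials of degree 4 over F_283

Each element of F_{283^4} that lies in no proper subfield is a root of exactly one monic irreducible of degree 4 over F_283, and each such polynomial has 4 distinct roots in F_{283^4}. By Möbius inversion the count is N_283(4) = (1/4) Σ_{d|4} μ(4/d) · 283^d = (1/4)(μ(4)·283^1 + μ(2)·283^2 + μ(1)·283^4) = 6414167832/4 = 1603541958.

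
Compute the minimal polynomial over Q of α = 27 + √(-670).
m_α(x) = x^2 - 54x + 1399

From α - 27 = √(-670), squaring gives (α - 27)^2 = -670, i.e. α^2 - 54α + 729 = -670, so α^2 - 54α + 1399 = 0. The discriminant of x^2 - 54x + 1399 is (-54)^2 - 4·(1399) = 2916 - 5596 = -2680, and 4·(-670) is not a perfect square in Q since -670 is squarefree and ≠ 1. Hence x^2 - 54x + 1399 is irreducible over Q and is the minimal polynomial of α.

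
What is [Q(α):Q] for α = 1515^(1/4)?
[Q(α):Q] = 4

α is a root of x^4 - 1515. By Eisenstein's criterion at the prime p = 3 (which divides the constant term 1515 but p^2 = 9 does not, since 1515 is squarefree), x^4 - 1515 is irreducible over Q. Hence [Q(α):Q] = 4.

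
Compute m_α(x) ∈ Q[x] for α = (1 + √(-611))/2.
m_α(x) = x^2 - x + 153

From 2α - 1 = √(-611), squaring gives (2α - 1)^2 = -611, i.e. 4α^2 - 4α + 1 = -611, so α^2 - α + (1 + 611)/4 = 0. Since -611 ≡ 1 (mod 4), (1 + 611)/4 = 153 ∈ Z. The polynomial x^2 - x + 153 has discriminant 1 - 4·(153) = -611, which is not a perfect square in Q (d = -611 is squarefree and ≠ 1), so x^2 - x + 153 is irreducible over Q. It is the minimal polynomial of α.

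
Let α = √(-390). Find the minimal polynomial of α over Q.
m_α(x) = x^2 + 390

α satisfies α^2 + 390 = 0, so x^2 + 390 annihilates α. Since d = -390 is squarefree and ≠ 1, it is not a perfect square in Q, so x^2 + 390 has no rational root and is therefore irreducible over Q (a degree-2 polynomial over a field is irreducible iff it has no root). Hence m_α(x) = x^2 + 390.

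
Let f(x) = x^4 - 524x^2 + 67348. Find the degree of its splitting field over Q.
[K : Q] = 4

Solving the quadratic in x^2: x^2 = (524 ± √(524^2 - 4·67348))/2 = (524 ± √5184)/2 = (524 ± 72)/2, giving x^2 = 226 or x^2 = 298. So f(x) = (x^2 - 226)(x^2 - 298) and the roots of f are ±√226, ±√298. Hence the splitting field is K = Q(√226, √298). Since 226 and 298 are distinct squarefree integers > 1, their product 67348 is not a perfect square, so √298 ∉ Q(√226). By the tower law [K:Q] = [Q(√226,√298):Q(√226)] · [Q(√226):Q] = 2 · 2 = 4.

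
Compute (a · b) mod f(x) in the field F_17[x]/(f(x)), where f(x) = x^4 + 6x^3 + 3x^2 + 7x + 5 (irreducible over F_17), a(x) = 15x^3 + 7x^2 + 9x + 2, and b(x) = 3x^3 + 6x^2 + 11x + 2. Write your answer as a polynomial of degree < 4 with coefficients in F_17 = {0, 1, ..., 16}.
a · b ≡ 12x^3 + 13x^2 + 9x + 9 (mod f(x))

Multiply in F_17[x]: a(x)·b(x) = (15x^3 + 7x^2 + 9x + 2)·(3x^3 + 6x^2 + 11x + 2) = 11x^6 + 9x^5 + 13x^4 + 14x^3 + 6x^2 + 6x + 4. This has degree ≥ 4, so divide by f(x) over F_17: 11x^6 + 9x^5 + 13x^4 + 14x^3 + 6x^2 + 6x + 4 = (11x^2 + 11x + 16)·(x^4 + 6x^3 + 3x^2 + 7x + 5) + (12x^3 + 13x^2 + 9x + 9). Hence a·b ≡ 12x^3 + 13x^2 + 9x + 9 (mod f). (F_17[x]/(f) is a field with 17^4 = 83521 elements since f is irreducible of degree 4.)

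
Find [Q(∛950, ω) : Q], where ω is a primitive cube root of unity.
[Q(∛950, ω) : Q] = 6

[Q(∛950):Q] = 3 (min poly x^3 - 950, irreducible since 950 is not a perfect cube). [Q(ω):Q] = 2 (min poly x^2 + x + 1). Since Q(∛950) ⊂ R and ω ∉ R, we have ω ∉ Q(∛950), so x^2 + x + 1 remains irreducible over Q(∛950) and [Q(∛950, ω) : Q(∛950)] = 2. By the tower law, [Q(∛950, ω) : Q] = 3 · 2 = 6. (In fact Q(∛950, ω) is the splitting field of x^3 - 950 over Q.)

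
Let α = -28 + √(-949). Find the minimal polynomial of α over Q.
m_α(x) = x^2 + 56x + 1733

From α + 28 = √(-949), squaring gives (α + 28)^2 = -949, i.e. α^2 + 56α + 784 = -949, so α^2 + 56α + 1733 = 0. The discriminant of x^2 + 56x + 1733 is (56)^2 - 4·(1733) = 3136 - 6932 = -3796, and 4·(-949) is not a perfect square in Q since -949 is squarefree and ≠ 1. Hence x^2 + 56x + 1733 is irreducible over Q and is the minimal polynomial of α.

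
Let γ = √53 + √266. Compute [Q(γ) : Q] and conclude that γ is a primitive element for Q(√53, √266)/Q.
[Q(γ) : Q] = 4 (equivalently, Q(γ) = Q(√53, √266))

Obviously Q(γ) ⊆ Q(√53, √266), and [Q(√53, √266):Q] = 4 (since 53, 266 are distinct squarefree integers > 1 with 14098 not a perfect square). To show equality we compute the minimal polynomial of γ. From γ = √53 + √266: γ^2 = 53 + 2√(14098) + 266 = 319 + 2√(14098), so γ^2 - 319 = 2√(14098); squaring, (γ^2 - 319)^2 = 4·14098, i.e. γ^4 - 638γ^2 + 101761 - 56392 = 0, i.e. γ^4 - 638γ^2 + 45369 = 0. So γ is a root of x^4 - 638x^2 + 45369. This polynomial is irreducible over Q: it has no rational root (each ±√53 ± √266 is irrational), and any factorization into two quadratics over Q would force √(14098) ∈ Q (pairing opposite roots) or √53, √266 ∈ Q (other pairings), all impossible. Hence [Q(γ):Q] = 4 = [Q(√53, √266):Q], so Q(γ) = Q(√53, √266).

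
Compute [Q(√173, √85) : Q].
[Q(√173, √85) : Q] = 4

[Q(√173):Q] = 2 (min poly x^2 - 173, irreducible since 173 is squarefree > 1). For the top step, suppose √85 ∈ Q(√173), say √85 = c + d√173 with c, d ∈ Q. Squaring: 85 = c^2 + 173d^2 + 2cd√173. Since √173 ∉ Q this forces 2cd = 0. If d = 0 then √85 = c ∈ Q, contradicting 85 squarefree > 1. If c = 0 then 85 = 173d^2, so 173·85 = (173d)^2 is a perfect square in Q — but 173·85 = 14705 is not a perfect square (since 173 and 85 are distinct squarefree integers). Contradiction. Hence √85 ∉ Q(√173), so x^2 - 85 stays irreducible over Q(√173) and [Q(√173, √85) : Q(√173)] = 2. By the tower law, [Q(√173, √85) : Q] = 2 · 2 = 4.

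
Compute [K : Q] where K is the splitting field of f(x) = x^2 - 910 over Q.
[K : Q] = 2

f(x) = x^2 - 910 factors as (x - √910)(x + √910). The splitting field is K = Q(√910). Since 910 is squarefree and > 1, it is not a perfect square, so x^2 - 910 is irreducible over Q and [Q(√910) : Q] = 2. Hence [K : Q] = 2.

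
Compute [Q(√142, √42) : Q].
[Q(√142, √42) : Q] = 4

[Q(√142):Q] = 2 (min poly x^2 - 142, irreducible since 142 is squarefree > 1). For the top step, suppose √42 ∈ Q(√142), say √42 = c + d√142 with c, d ∈ Q. Squaring: 42 = c^2 + 142d^2 + 2cd√142. Since √142 ∉ Q this forces 2cd = 0. If d = 0 then √42 = c ∈ Q, contradicting 42 squarefree > 1. If c = 0 then 42 = 142d^2, so 142·42 = (142d)^2 is a perfect square in Q — but 142·42 = 5964 is not a perfect square (since 142 and 42 are distinct squarefree integers). Contradiction. Hence √42 ∉ Q(√142), so x^2 - 42 stays irreducible over Q(√142) and [Q(√142, √42) : Q(√142)] = 2. By the tower law, [Q(√142, √42) : Q] = 2 · 2 = 4.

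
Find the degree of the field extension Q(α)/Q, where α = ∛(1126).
[Q(α):Q] = 3

The minimal polynomial of α is x^3 - 1126, irreducible over Q since 1126 is not a perfect cube (so x^3 - 1126 has no rational root). Hence [Q(α):Q] = deg(m_α) = 3.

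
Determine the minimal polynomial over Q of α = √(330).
m_α(x) = x^2 - 330

α satisfies α^2 - 330 = 0, so x^2 - 330 annihilates α. Since d = 330 is squarefree and ≠ 1, it is not a perfect square in Q, so x^2 - 330 has no rational root and is therefore irreducible over Q (a degree-2 polynomial over a field is irreducible iff it has no root). Hence m_α(x) = x^2 - 330.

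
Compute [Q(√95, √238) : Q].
[Q(√95, √238) : Q] = 4

[Q(√95):Q] = 2 (min poly x^2 - 95, irreducible since 95 is squarefree > 1). For the top step, suppose √238 ∈ Q(√95), say √238 = c + d√95 with c, d ∈ Q. Squaring: 238 = c^2 + 95d^2 + 2cd√95. Since √95 ∉ Q this forces 2cd = 0. If d = 0 then √238 = c ∈ Q, contradicting 238 squarefree > 1. If c = 0 then 238 = 95d^2, so 95·238 = (95d)^2 is a perfect square in Q — but 95·238 = 22610 is not a perfect square (since 95 and 238 are distinct squarefree integers). Contradiction. Hence √238 ∉ Q(√95), so x^2 - 238 stays irreducible over Q(√95) and [Q(√95, √238) : Q(√95)] = 2. By the tower law, [Q(√95, √238) : Q] = 2 · 2 = 4.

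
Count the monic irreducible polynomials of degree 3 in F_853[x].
There are 206883208 monic irreducible polynomials of degree 3 over F_853

Each element of F_{853^3} that lies in no proper subfield is a root of exactly one monic irreducible of degree 3 over F_853, and each such polynomial has 3 distinct roots in F_{853^3}. By Möbius inversion the count is N_853(3) = (1/3) Σ_{d|3} μ(3/d) · 853^d = (1/3)(μ(3)·853^1 + μ(1)·853^3) = 620649624/3 = 206883208.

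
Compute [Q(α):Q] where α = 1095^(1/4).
[Q(α):Q] = 4

α is a root of x^4 - 1095. By Eisenstein's criterion at the prime p = 3 (which divides the constant term 1095 but p^2 = 9 does not, since 1095 is squarefree), x^4 - 1095 is irreducible over Q. Hence [Q(α):Q] = 4.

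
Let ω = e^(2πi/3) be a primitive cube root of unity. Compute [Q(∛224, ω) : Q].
[Q(∛224, ω) : Q] = 6

[Q(∛224):Q] = 3 (min poly x^3 - 224, irreducible since 224 is not a perfect cube). [Q(ω):Q] = 2 (min poly x^2 + x + 1). Since Q(∛224) ⊂ R and ω ∉ R, we have ω ∉ Q(∛224), so x^2 + x + 1 remains irreducible over Q(∛224) and [Q(∛224, ω) : Q(∛224)] = 2. By the tower law, [Q(∛224, ω) : Q] = 3 · 2 = 6. (In fact Q(∛224, ω) is the splitting field of x^3 - 224 over Q.)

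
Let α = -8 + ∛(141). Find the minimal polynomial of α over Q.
m_α(x) = x^3 + 24x^2 + 192x + 371

Set β = α + 8 = ∛(141), so β^3 = 141. Then (α + 8)^3 - 141 = 0, i.e. α is a root of g(x) = (x + 8)^3 - 141 = x^3 + 24x^2 + 192x + 371. Since g(x) = h(x + 8) where h(x) = x^3 - 141, and h is irreducible over Q (because 141 is not a perfect cube, so h has no rational root, and a monic cubic with no rational root is irreducible), g is also irreducible (irreducibility is preserved under the substitution x → x + 8). Hence m_α(x) = x^3 + 24x^2 + 192x + 371.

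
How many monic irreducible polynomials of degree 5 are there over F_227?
There are 120547797936 monic irreducible polynomials of degree 5 over F_227

Each element of F_{227^5} that lies in no proper subfield is a root of exactly one monic irreducible of degree 5 over F_227, and each such polynomial has 5 distinct roots in F_{227^5}. By Möbius inversion the count is N_227(5) = (1/5) Σ_{d|5} μ(5/d) · 227^d = (1/5)(μ(5)·227^1 + μ(1)·227^5) = 602738989680/5 = 120547797936.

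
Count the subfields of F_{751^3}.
F_{751^3} has 2 subfields

The subfields of F_{p^n} are exactly the fields F_{p^d} for d | n (each is the fixed field of the unique index-d subgroup of Gal(F_{p^n}/F_p) ≅ Z/nZ). The divisors of n = 3 are {1, 3}, giving 2 subfields: F_{751^1}, F_{751^3}.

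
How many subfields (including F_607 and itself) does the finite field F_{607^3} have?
F_{607^3} has 2 subfields

The subfields of F_{p^n} are exactly the fields F_{p^d} for d | n (each is the fixed field of the unique index-d subgroup of Gal(F_{p^n}/F_p) ≅ Z/nZ). The divisors of n = 3 are {1, 3}, giving 2 subfields: F_{607^1}, F_{607^3}.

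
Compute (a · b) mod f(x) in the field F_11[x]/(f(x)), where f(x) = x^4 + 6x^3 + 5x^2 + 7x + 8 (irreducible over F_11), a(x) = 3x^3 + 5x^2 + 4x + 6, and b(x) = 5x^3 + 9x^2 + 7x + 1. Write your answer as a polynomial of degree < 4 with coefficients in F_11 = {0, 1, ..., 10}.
a · b ≡ 9x^3 + 6x^2 + 8x + 8 (mod f(x))

Multiply in F_11[x]: a(x)·b(x) = (3x^3 + 5x^2 + 4x + 6)·(5x^3 + 9x^2 + 7x + 1) = 4x^6 + 8x^5 + 9x^4 + 5x^3 + 10x^2 + 2x + 6. This has degree ≥ 4, so divide by f(x) over F_11: 4x^6 + 8x^5 + 9x^4 + 5x^3 + 10x^2 + 2x + 6 = (4x^2 + 6x + 8)·(x^4 + 6x^3 + 5x^2 + 7x + 8) + (9x^3 + 6x^2 + 8x + 8). Hence a·b ≡ 9x^3 + 6x^2 + 8x + 8 (mod f). (F_11[x]/(f) is a field with 11^4 = 14641 elements since f is irreducible of degree 4.)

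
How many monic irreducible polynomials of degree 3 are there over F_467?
There are 33949032 monic irreducible polynomials of degree 3 over F_467

Each element of F_{467^3} that lies in no proper subfield is a root of exactly one monic irreducible of degree 3 over F_467, and each such polynomial has 3 distinct roots in F_{467^3}. By Möbius inversion the count is N_467(3) = (1/3) Σ_{d|3} μ(3/d) · 467^d = (1/3)(μ(3)·467^1 + μ(1)·467^3) = 101847096/3 = 33949032.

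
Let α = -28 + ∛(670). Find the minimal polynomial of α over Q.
m_α(x) = x^3 + 84x^2 + 2352x + 21282

Set β = α + 28 = ∛(670), so β^3 = 670. Then (α + 28)^3 - 670 = 0, i.e. α is a root of g(x) = (x + 28)^3 - 670 = x^3 + 84x^2 + 2352x + 21282. Since g(x) = h(x + 28) where h(x) = x^3 - 670, and h is irreducible over Q (because 670 is not a perfect cube, so h has no rational root, and a monic cubic with no rational root is irreducible), g is also irreducible (irreducibility is preserved under the substitution x → x + 28). Hence m_α(x) = x^3 + 84x^2 + 2352x + 21282.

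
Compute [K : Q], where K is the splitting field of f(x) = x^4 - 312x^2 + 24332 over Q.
[K : Q] = 4

Solving the quadratic in x^2: x^2 = (312 ± √(312^2 - 4·24332))/2 = (312 ± √16)/2 = (312 ± 4)/2, giving x^2 = 158 or x^2 = 154. So f(x) = (x^2 - 158)(x^2 - 154) and the roots of f are ±√158, ±√154. Hence the splitting field is K = Q(√158, √154). Since 158 and 154 are distinct squarefree integers > 1, their product 24332 is not a perfect square, so √154 ∉ Q(√158). By the tower law [K:Q] = [Q(√158,√154):Q(√158)] · [Q(√158):Q] = 2 · 2 = 4.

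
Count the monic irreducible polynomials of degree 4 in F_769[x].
There are 87426810240 monic irreducible polynomials of degree 4 over F_769

Each element of F_{769^4} that lies in no proper subfield is a root of exactly one monic irreducible of degree 4 over F_769, and each such polynomial has 4 distinct roots in F_{769^4}. By Möbius inversion the count is N_769(4) = (1/4) Σ_{d|4} μ(4/d) · 769^d = (1/4)(μ(4)·769^1 + μ(2)·769^2 + μ(1)·769^4) = 349707240960/4 = 87426810240.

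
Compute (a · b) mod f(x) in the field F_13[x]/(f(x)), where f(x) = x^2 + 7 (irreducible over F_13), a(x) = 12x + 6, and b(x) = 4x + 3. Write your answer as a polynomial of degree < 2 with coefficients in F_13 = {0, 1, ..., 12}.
a · b ≡ 8x + 7 (mod f(x))

Multiply in F_13[x]: a(x)·b(x) = (12x + 6)·(4x + 3) = 9x^2 + 8x + 5. This has degree ≥ 2, so divide by f(x) over F_13: 9x^2 + 8x + 5 = (9)·(x^2 + 7) + (8x + 7). Hence a·b ≡ 8x + 7 (mod f). (F_13[x]/(f) is a field with 13^2 = 169 elements since f is irreducible of degree 2.)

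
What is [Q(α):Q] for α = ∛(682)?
[Q(α):Q] = 3

The minimal polynomial of α is x^3 - 682, irreducible over Q since 682 is not a perfect cube (so x^3 - 682 has no rational root). Hence [Q(α):Q] = deg(m_α) = 3.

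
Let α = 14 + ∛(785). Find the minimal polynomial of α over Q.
m_α(x) = x^3 - 42x^2 + 588x - 3529

Set β = α - 14 = ∛(785), so β^3 = 785. Then (α - 14)^3 - 785 = 0, i.e. α is a root of g(x) = (x - 14)^3 - 785 = x^3 - 42x^2 + 588x - 3529. Since g(x) = h(x - 14) where h(x) = x^3 - 785, and h is irreducible over Q (because 785 is not a perfect cube, so h has no rational root, and a monic cubic with no rational root is irreducible), g is also irreducible (irreducibility is preserved under the substitution x → x - 14). Hence m_α(x) = x^3 - 42x^2 + 588x - 3529.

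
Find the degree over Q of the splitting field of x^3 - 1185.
[K : Q] = 6

The roots of x^3 - 1185 are ∛1185, ω∛1185, ω^2∛1185 where ω = e^(2πi/3) is a primitive cube root of unity, so K = Q(∛1185, ω). Now [Q(∛1185):Q] = 3 (since 1185 is not a perfect cube, x^3 - 1185 is irreducible) and [Q(ω):Q] = 2. Both 2 and 3 divide [K:Q], and [K:Q] ≤ 3·2 = 6, so [K:Q] = 6. (Equivalently: Q(∛1185) ⊂ R but ω ∉ R, so [K : Q(∛1185)] = 2.)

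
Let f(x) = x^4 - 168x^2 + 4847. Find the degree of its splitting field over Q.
[K : Q] = 4

Solving the quadratic in x^2: x^2 = (168 ± √(168^2 - 4·4847))/2 = (168 ± √8836)/2 = (168 ± 94)/2, giving x^2 = 37 or x^2 = 131. So f(x) = (x^2 - 37)(x^2 - 131) and the roots of f are ±√37, ±√131. Hence the splitting field is K = Q(√37, √131). Since 37 and 131 are distinct squarefree integers > 1, their product 4847 is not a perfect square, so √131 ∉ Q(√37). By the tower law [K:Q] = [Q(√37,√131):Q(√37)] · [Q(√37):Q] = 2 · 2 = 4.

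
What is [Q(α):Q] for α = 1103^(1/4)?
[Q(α):Q] = 4

α is a root of x^4 - 1103. By Eisenstein's criterion at the prime p = 1103 (which divides the constant term 1103 but p^2 = 1216609 does not, since 1103 is squarefree), x^4 - 1103 is irreducible over Q. Hence [Q(α):Q] = 4.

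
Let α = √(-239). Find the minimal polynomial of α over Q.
m_α(x) = x^2 + 239

α satisfies α^2 + 239 = 0, so x^2 + 239 annihilates α. Since d = -239 is squarefree and ≠ 1, it is not a perfect square in Q, so x^2 + 239 has no rational root and is therefore irreducible over Q (a degree-2 polynomial over a field is irreducible iff it has no root). Hence m_α(x) = x^2 + 239.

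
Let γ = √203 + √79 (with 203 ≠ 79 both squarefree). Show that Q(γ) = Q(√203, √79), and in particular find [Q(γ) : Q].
[Q(γ) : Q] = 4 (equivalently, Q(γ) = Q(√203, √79))

Obviously Q(γ) ⊆ Q(√203, √79), and [Q(√203, √79):Q] = 4 (since 203, 79 are distinct squarefree integers > 1 with 16037 not a perfect square). To show equality we compute the minimal polynomial of γ. From γ = √203 + √79: γ^2 = 203 + 2√(16037) + 79 = 282 + 2√(16037), so γ^2 - 282 = 2√(16037); squaring, (γ^2 - 282)^2 = 4·16037, i.e. γ^4 - 564γ^2 + 79524 - 64148 = 0, i.e. γ^4 - 564γ^2 + 15376 = 0. So γ is a root of x^4 - 564x^2 + 15376. This polynomial is irreducible over Q: it has no rational root (each ±√203 ± √79 is irrational), and any factorization into two quadratics over Q would force √(16037) ∈ Q (pairing opposite roots) or √203, √79 ∈ Q (other pairings), all impossible. Hence [Q(γ):Q] = 4 = [Q(√203, √79):Q], so Q(γ) = Q(√203, √79).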